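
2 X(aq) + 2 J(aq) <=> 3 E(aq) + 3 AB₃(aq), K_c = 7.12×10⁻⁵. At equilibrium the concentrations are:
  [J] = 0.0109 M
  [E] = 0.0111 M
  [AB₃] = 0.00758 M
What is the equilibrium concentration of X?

At equilibrium, K_c = [E]³·[AB₃]³ / ([X]²·[J]²) = 7.12×10⁻⁵.
(0.0111)³·(0.00758)³ / (([X])²·(0.0109)²) = 7.12×10⁻⁵
[X]² = 7.04×10⁻⁵ ⇒ [X] = 0.00839 M

[X] = 0.00839 M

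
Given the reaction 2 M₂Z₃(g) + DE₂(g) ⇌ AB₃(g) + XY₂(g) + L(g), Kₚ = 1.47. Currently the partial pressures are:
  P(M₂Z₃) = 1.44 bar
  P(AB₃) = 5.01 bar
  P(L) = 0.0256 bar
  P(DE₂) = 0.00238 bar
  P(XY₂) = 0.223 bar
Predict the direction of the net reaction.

reverse (toward reactants)

Qₚ = P(AB₃)·P(XY₂)·P(L) / (P(M₂Z₃)²·P(DE₂)) = (5.01)·(0.223)·(0.0256) / ((1.44)²·(0.00238)) = 5.80
Qₚ = 5.80 > Kₚ = 1.47, so the reverse reaction proceeds.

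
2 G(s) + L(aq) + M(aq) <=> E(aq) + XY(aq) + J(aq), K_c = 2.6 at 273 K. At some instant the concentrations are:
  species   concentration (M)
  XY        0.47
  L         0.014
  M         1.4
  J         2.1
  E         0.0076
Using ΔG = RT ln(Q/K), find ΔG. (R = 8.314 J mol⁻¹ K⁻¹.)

(G is a pure solid — omitted from Q_c.)
Q_c = [E]·[XY]·[J] / ([L]·[M]) = (0.0076)·(0.47)·(2.1) / ((0.014)·(1.4)) = 0.383
ΔG = RT ln(Q_c/K_c) = (8.314 J mol⁻¹ K⁻¹)(273 K) × ln(0.383/2.6)
   = (2.270 kJ/mol)(-1.915) = -4.35 kJ/mol
ΔG < 0, so the forward reaction is spontaneous (proceeds forward).

ΔG = -4.35 kJ/mol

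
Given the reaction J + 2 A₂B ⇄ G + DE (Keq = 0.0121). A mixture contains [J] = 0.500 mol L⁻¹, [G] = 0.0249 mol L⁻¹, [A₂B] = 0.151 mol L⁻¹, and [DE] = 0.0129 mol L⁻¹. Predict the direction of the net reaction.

to the left

Q = [G]·[DE] / ([J]·[A₂B]²) = (0.0249)·(0.0129) / ((0.500)·(0.151)²) = 0.0282
Q = 0.0282 > Keq = 0.0121, so the reverse reaction proceeds.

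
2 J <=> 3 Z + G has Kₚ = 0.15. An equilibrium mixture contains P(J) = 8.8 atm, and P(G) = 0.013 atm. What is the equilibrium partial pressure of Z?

At equilibrium, Kₚ = P(Z)³·P(G) / P(J)² = 0.15.
(P(Z))³·(0.013) / (8.8)² = 0.15
P(Z)³ = 894 ⇒ P(Z) = 9.6 atm

P(Z) = 9.6 atm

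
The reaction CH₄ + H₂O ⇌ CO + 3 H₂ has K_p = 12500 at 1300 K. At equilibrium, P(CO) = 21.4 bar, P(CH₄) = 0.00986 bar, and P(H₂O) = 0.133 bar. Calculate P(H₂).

At equilibrium, K_p = P(CO)·P(H₂)³ / (P(CH₄)·P(H₂O)) = 12500.
(21.4)·(P(H₂))³ / ((0.00986)·(0.133)) = 12500
P(H₂)³ = 0.766 ⇒ P(H₂) = 0.915 bar

P(H₂) = 0.915 bar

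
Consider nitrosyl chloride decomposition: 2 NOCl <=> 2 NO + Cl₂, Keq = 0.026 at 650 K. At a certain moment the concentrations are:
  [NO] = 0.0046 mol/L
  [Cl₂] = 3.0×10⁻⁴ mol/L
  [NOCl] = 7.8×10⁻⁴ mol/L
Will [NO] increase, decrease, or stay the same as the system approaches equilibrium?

Q = [NO]²·[Cl₂] / [NOCl]² = (0.0046)²·(3.0×10⁻⁴) / (7.8×10⁻⁴)² = 0.010
Q = 0.010 < Keq = 0.026: net forward reaction.
NO is a product, so it increases.

increase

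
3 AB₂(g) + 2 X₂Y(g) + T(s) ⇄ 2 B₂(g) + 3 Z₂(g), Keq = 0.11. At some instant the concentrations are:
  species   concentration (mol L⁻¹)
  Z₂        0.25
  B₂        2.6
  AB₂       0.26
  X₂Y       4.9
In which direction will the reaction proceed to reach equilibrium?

(T is a pure solid — omitted from Q.)
Q = [B₂]²·[Z₂]³ / ([AB₂]³·[X₂Y]²) = (2.6)²·(0.25)³ / ((0.26)³·(4.9)²) = 0.25
Q = 0.25 > Keq = 0.11, so the reverse reaction proceeds.

reverse (toward reactants)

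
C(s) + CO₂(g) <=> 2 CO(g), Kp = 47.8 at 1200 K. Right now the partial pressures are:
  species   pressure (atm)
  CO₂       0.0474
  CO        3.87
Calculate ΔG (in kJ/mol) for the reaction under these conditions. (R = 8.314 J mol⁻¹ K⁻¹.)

ΔG = 18.8 kJ/mol

(C is a pure solid — omitted from Qp.)
Qp = P(CO)² / P(CO₂) = (3.87)² / (0.0474) = 316
ΔG = RT ln(Qp/Kp) = (8.314 J mol⁻¹ K⁻¹)(1200 K) × ln(316/47.8)
   = (9.977 kJ/mol)(1.889) = 18.8 kJ/mol
ΔG > 0, so the forward reaction is non-spontaneous (proceeds in reverse).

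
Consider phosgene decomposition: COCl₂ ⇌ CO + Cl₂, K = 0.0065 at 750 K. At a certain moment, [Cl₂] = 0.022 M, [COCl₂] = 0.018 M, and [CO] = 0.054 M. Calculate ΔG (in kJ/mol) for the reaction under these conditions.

ΔG = 14.5 kJ/mol

Q = [CO]·[Cl₂] / [COCl₂] = (0.054)·(0.022) / (0.018) = 0.0660
ΔG = RT ln(Q/K) = (8.314 J mol⁻¹ K⁻¹)(750 K) × ln(0.0660/0.0065)
   = (6.236 kJ/mol)(2.318) = 14.5 kJ/mol
ΔG > 0, so the forward reaction is non-spontaneous (proceeds in reverse).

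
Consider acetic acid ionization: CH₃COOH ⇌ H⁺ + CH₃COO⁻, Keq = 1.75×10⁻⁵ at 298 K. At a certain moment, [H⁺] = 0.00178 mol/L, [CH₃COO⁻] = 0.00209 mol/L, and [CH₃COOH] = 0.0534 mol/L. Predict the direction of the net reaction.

Q = [H⁺]·[CH₃COO⁻] / [CH₃COOH] = (0.00178)·(0.00209) / (0.0534) = 6.97×10⁻⁵
Q = 6.97×10⁻⁵ > Keq = 1.75×10⁻⁵, so the reverse reaction proceeds.

toward reactants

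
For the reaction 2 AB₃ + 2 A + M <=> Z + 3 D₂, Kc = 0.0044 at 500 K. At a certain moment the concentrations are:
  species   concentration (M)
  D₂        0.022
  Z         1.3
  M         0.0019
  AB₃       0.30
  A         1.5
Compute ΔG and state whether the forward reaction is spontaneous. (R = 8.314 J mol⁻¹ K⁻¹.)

ΔG = 8.74 kJ/mol; the forward reaction is non-spontaneous

Qc = [Z]·[D₂]³ / ([AB₃]²·[A]²·[M]) = (1.3)·(0.022)³ / ((0.30)²·(1.5)²·(0.0019)) = 0.0360
ΔG = RT ln(Qc/Kc) = (8.314 J mol⁻¹ K⁻¹)(500 K) × ln(0.0360/0.0044)
   = (4.157 kJ/mol)(2.102) = 8.74 kJ/mol
ΔG > 0, so the forward reaction is non-spontaneous (proceeds in reverse).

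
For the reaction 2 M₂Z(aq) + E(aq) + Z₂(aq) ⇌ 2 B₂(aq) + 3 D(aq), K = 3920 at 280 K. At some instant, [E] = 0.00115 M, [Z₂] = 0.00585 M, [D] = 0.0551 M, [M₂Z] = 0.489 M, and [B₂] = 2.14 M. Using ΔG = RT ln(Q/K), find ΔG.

Q = [B₂]²·[D]³ / ([M₂Z]²·[E]·[Z₂]) = (2.14)²·(0.0551)³ / ((0.489)²·(0.00115)·(0.00585)) = 476
ΔG = RT ln(Q/K) = (8.314 J mol⁻¹ K⁻¹)(280 K) × ln(476/3920)
   = (2.328 kJ/mol)(-2.108) = -4.91 kJ/mol
ΔG < 0, so the forward reaction is spontaneous (proceeds forward).

ΔG = -4.91 kJ/mol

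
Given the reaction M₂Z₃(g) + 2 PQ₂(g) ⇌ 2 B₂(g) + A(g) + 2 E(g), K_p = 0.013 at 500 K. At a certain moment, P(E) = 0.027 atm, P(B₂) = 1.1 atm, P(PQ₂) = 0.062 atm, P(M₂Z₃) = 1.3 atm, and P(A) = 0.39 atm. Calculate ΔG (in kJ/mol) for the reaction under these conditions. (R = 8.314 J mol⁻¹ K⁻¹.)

Q_p = P(B₂)²·P(A)·P(E)² / (P(M₂Z₃)·P(PQ₂)²) = (1.1)²·(0.39)·(0.027)² / ((1.3)·(0.062)²) = 0.0688
ΔG = RT ln(Q_p/K_p) = (8.314 J mol⁻¹ K⁻¹)(500 K) × ln(0.0688/0.013)
   = (4.157 kJ/mol)(1.666) = 6.93 kJ/mol
ΔG > 0, so the forward reaction is non-spontaneous (proceeds in reverse).

ΔG = 6.93 kJ/mol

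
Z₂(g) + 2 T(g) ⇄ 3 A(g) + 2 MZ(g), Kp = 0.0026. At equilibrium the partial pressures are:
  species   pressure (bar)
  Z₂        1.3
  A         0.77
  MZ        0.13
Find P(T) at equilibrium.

P(T) = 1.5 bar

At equilibrium, Kp = P(A)³·P(MZ)² / (P(Z₂)·P(T)²) = 0.0026.
(0.77)³·(0.13)² / ((1.3)·(P(T))²) = 0.0026
P(T)² = 2.28 ⇒ P(T) = 1.5 bar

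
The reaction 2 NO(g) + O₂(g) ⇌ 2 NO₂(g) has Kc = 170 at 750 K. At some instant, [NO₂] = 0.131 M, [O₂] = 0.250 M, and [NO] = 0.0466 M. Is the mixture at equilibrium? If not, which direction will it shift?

no; Q < K, reaction proceeds forward

Qc = [NO₂]² / ([NO]²·[O₂]) = (0.131)² / ((0.0466)²·(0.250)) = 31.6
Qc = 31.6 < Kc = 170: net forward reaction.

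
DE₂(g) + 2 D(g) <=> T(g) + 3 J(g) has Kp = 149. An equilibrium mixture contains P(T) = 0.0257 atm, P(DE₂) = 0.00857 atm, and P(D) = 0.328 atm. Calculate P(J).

P(J) = 1.75 atm

At equilibrium, Kp = P(T)·P(J)³ / (P(DE₂)·P(D)²) = 149.
(0.0257)·(P(J))³ / ((0.00857)·(0.328)²) = 149
P(J)³ = 5.35 ⇒ P(J) = 1.75 atm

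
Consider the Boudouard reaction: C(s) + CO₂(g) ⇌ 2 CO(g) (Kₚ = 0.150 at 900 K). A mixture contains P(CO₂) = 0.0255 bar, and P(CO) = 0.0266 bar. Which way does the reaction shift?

(C is a pure solid — omitted from Qₚ.)
Qₚ = P(CO)² / P(CO₂) = (0.0266)² / (0.0255) = 0.0277
Qₚ = 0.0277 < Kₚ = 0.150, so the forward reaction proceeds.

in the forward direction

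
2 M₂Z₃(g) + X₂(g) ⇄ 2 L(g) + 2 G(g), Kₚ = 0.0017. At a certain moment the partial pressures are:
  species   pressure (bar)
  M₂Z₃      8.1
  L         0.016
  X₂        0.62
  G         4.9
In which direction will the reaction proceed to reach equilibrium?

in the forward direction

Qₚ = P(L)²·P(G)² / (P(M₂Z₃)²·P(X₂)) = (0.016)²·(4.9)² / ((8.1)²·(0.62)) = 1.5×10⁻⁴
Qₚ = 1.5×10⁻⁴ < Kₚ = 0.0017, so the forward reaction proceeds.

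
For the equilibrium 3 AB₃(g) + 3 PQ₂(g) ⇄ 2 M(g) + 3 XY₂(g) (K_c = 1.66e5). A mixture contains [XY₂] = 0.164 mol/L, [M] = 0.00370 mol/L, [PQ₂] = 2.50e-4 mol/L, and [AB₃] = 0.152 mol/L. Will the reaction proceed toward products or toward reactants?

in the reverse direction

Q_c = [M]²·[XY₂]³ / ([AB₃]³·[PQ₂]³) = (0.00370)²·(0.164)³ / ((0.152)³·(2.50e-4)³) = 1.10e6
Q_c = 1.10e6 > K_c = 1.66e5, so the reverse reaction proceeds.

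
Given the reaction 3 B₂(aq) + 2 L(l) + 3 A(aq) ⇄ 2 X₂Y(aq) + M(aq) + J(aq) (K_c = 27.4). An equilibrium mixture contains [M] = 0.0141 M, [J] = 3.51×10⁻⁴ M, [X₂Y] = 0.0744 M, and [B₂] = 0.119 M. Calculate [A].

[A] = 0.00840 M

(L is a pure liquid — omitted from K_c.)
At equilibrium, K_c = [X₂Y]²·[M]·[J] / ([B₂]³·[A]³) = 27.4.
(0.0744)²·(0.0141)·(3.51×10⁻⁴) / ((0.119)³·([A])³) = 27.4
[A]³ = 5.93×10⁻⁷ ⇒ [A] = 0.00840 M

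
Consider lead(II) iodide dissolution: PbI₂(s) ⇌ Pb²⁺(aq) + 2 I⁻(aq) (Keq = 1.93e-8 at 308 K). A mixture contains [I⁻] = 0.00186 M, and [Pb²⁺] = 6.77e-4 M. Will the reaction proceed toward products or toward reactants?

(PbI₂ is a pure solid — omitted from Q.)
Q = [Pb²⁺]·[I⁻]² = (6.77e-4)·(0.00186)² = 2.34e-9
Q = 2.34e-9 < Keq = 1.93e-8, so the forward reaction proceeds.

toward products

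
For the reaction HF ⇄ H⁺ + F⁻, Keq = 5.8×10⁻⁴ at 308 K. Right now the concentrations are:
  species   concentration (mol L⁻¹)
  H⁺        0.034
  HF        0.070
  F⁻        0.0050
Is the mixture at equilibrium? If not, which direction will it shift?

no; Q > K, reaction proceeds in reverse

Q = [H⁺]·[F⁻] / [HF] = (0.034)·(0.0050) / (0.070) = 0.0024
Q = 0.0024 > Keq = 5.8×10⁻⁴: net reverse reaction.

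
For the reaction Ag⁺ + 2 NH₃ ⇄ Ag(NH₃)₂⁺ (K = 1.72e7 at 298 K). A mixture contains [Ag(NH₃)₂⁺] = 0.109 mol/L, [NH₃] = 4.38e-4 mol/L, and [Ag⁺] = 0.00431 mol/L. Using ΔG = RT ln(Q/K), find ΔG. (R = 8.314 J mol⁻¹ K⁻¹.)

ΔG = 5.05 kJ/mol

Q = [Ag(NH₃)₂⁺] / ([Ag⁺]·[NH₃]²) = (0.109) / ((0.00431)·(4.38e-4)²) = 1.32e8
ΔG = RT ln(Q/K) = (8.314 J mol⁻¹ K⁻¹)(298 K) × ln(1.32e8/1.72e7)
   = (2.478 kJ/mol)(2.038) = 5.05 kJ/mol
ΔG > 0, so the forward reaction is non-spontaneous (proceeds in reverse).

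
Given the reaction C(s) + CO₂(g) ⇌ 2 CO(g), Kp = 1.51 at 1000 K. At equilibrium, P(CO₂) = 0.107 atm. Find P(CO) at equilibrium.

(C is a pure solid — omitted from Kp.)
At equilibrium, Kp = P(CO)² / P(CO₂) = 1.51.
(P(CO))² / (0.107) = 1.51
P(CO)² = 0.162 ⇒ P(CO) = 0.402 atm

P(CO) = 0.402 atm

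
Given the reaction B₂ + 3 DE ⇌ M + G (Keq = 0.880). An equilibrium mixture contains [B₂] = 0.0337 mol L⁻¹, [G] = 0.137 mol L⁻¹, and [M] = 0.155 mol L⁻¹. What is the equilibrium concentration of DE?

[DE] = 0.895 mol L⁻¹

At equilibrium, Keq = [M]·[G] / ([B₂]·[DE]³) = 0.880.
(0.155)·(0.137) / ((0.0337)·([DE])³) = 0.880
[DE]³ = 0.716 ⇒ [DE] = 0.895 mol L⁻¹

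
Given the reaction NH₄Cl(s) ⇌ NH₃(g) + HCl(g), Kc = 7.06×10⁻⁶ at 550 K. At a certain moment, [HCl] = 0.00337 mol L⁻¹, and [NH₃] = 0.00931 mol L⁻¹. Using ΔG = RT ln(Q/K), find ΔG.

(NH₄Cl is a pure solid — omitted from Qc.)
Qc = [NH₃]·[HCl] = (0.00931)·(0.00337) = 3.14×10⁻⁵
ΔG = RT ln(Qc/Kc) = (8.314 J mol⁻¹ K⁻¹)(550 K) × ln(3.14×10⁻⁵/7.06×10⁻⁶)
   = (4.573 kJ/mol)(1.492) = 6.82 kJ/mol
ΔG > 0, so the forward reaction is non-spontaneous (proceeds in reverse).

ΔG = 6.82 kJ/mol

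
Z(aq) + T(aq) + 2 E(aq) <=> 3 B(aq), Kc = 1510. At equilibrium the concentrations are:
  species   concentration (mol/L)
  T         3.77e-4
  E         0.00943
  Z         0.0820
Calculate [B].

[B] = 0.0161 mol/L

At equilibrium, Kc = [B]³ / ([Z]·[T]·[E]²) = 1510.
([B])³ / ((0.0820)·(3.77e-4)·(0.00943)²) = 1510
[B]³ = 4.15e-6 ⇒ [B] = 0.0161 mol/L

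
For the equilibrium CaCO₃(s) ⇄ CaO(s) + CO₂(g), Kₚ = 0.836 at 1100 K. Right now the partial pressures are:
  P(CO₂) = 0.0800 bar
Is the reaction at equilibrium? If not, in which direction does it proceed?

(CaCO₃, CaO are pure solids — omitted from Qₚ.)
Qₚ = P(CO₂) = 0.0800
Qₚ = 0.0800 < Kₚ = 0.836, so the forward reaction proceeds.

forward (toward products)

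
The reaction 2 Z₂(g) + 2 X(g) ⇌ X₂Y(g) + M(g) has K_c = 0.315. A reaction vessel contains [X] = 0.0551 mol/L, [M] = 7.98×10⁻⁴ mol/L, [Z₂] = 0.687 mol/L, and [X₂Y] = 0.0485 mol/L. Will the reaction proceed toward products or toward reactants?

in the forward direction

Q_c = [X₂Y]·[M] / ([Z₂]²·[X]²) = (0.0485)·(7.98×10⁻⁴) / ((0.687)²·(0.0551)²) = 0.0270
Q_c = 0.0270 < K_c = 0.315, so the forward reaction proceeds.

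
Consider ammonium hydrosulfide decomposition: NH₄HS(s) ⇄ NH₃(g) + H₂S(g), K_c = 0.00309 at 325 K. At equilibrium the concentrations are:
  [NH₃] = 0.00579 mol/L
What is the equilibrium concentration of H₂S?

(NH₄HS is a pure solid — omitted from K_c.)
At equilibrium, K_c = [NH₃]·[H₂S] = 0.00309.
(0.00579)·([H₂S]) = 0.00309
[H₂S] = 0.534 mol/L

[H₂S] = 0.534 mol/L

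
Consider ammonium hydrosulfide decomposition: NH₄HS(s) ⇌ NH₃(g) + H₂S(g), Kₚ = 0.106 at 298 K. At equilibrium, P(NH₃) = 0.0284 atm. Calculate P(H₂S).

P(H₂S) = 3.73 atm

(NH₄HS is a pure solid — omitted from Kₚ.)
At equilibrium, Kₚ = P(NH₃)·P(H₂S) = 0.106.
(0.0284)·(P(H₂S)) = 0.106
P(H₂S) = 3.73 atm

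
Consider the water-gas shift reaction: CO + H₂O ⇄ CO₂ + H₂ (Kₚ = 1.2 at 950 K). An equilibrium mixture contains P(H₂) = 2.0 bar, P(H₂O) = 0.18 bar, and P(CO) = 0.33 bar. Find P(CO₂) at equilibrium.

At equilibrium, Kₚ = P(CO₂)·P(H₂) / (P(CO)·P(H₂O)) = 1.2.
(P(CO₂))·(2.0) / ((0.33)·(0.18)) = 1.2
P(CO₂) = 0.0356 = 0.036 bar

P(CO₂) = 0.036 bar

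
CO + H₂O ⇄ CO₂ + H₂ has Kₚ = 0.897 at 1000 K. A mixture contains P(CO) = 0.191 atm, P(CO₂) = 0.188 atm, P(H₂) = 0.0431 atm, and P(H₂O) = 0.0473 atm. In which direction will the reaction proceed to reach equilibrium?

Qₚ = P(CO₂)·P(H₂) / (P(CO)·P(H₂O)) = (0.188)·(0.0431) / ((0.191)·(0.0473)) = 0.897
Qₚ = 0.897 = Kₚ, so the system is already at equilibrium.

no net change (already at equilibrium)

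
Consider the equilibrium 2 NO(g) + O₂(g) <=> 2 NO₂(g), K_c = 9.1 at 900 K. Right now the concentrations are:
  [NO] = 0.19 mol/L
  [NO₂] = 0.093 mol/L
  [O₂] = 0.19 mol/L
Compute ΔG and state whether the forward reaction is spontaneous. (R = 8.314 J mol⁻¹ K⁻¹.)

ΔG = -14.8 kJ/mol; the forward reaction is spontaneous

Q_c = [NO₂]² / ([NO]²·[O₂]) = (0.093)² / ((0.19)²·(0.19)) = 1.26
ΔG = RT ln(Q_c/K_c) = (8.314 J mol⁻¹ K⁻¹)(900 K) × ln(1.26/9.1)
   = (7.483 kJ/mol)(-1.977) = -14.8 kJ/mol
ΔG < 0, so the forward reaction is spontaneous (proceeds forward).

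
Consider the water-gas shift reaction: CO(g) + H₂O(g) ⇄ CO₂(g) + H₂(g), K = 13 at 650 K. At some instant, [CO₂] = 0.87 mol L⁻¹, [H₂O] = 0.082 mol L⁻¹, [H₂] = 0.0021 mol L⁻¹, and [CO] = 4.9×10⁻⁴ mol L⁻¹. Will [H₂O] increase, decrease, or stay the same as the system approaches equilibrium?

increase

Q = [CO₂]·[H₂] / ([CO]·[H₂O]) = (0.87)·(0.0021) / ((4.9×10⁻⁴)·(0.082)) = 45
Q = 45 > K = 13: net reverse reaction.
H₂O is a reactant, so it increases.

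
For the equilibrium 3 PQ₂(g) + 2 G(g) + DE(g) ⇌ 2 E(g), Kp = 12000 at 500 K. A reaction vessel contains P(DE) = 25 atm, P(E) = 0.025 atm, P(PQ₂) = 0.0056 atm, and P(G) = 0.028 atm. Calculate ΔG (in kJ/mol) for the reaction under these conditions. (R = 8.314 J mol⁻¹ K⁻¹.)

Qp = P(E)² / (P(PQ₂)³·P(G)²·P(DE)) = (0.025)² / ((0.0056)³·(0.028)²·(25)) = 1.82e5
ΔG = RT ln(Qp/Kp) = (8.314 J mol⁻¹ K⁻¹)(500 K) × ln(1.82e5/12000)
   = (4.157 kJ/mol)(2.719) = 11.3 kJ/mol
ΔG > 0, so the forward reaction is non-spontaneous (proceeds in reverse).

ΔG = 11.3 kJ/mol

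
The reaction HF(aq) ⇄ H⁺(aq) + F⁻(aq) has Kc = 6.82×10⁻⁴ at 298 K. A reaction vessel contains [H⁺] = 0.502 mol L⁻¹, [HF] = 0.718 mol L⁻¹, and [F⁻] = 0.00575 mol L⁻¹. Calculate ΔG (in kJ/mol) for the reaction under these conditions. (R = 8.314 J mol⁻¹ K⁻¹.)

ΔG = 4.40 kJ/mol

Qc = [H⁺]·[F⁻] / [HF] = (0.502)·(0.00575) / (0.718) = 0.00402
ΔG = RT ln(Qc/Kc) = (8.314 J mol⁻¹ K⁻¹)(298 K) × ln(0.00402/6.82×10⁻⁴)
   = (2.478 kJ/mol)(1.774) = 4.40 kJ/mol
ΔG > 0, so the forward reaction is non-spontaneous (proceeds in reverse).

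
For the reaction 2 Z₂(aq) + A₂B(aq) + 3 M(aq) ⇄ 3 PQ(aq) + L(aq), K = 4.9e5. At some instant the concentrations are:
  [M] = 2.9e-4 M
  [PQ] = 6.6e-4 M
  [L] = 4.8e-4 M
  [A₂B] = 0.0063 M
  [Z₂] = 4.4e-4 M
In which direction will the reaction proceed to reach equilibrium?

Q = [PQ]³·[L] / ([Z₂]²·[A₂B]·[M]³) = (6.6e-4)³·(4.8e-4) / ((4.4e-4)²·(0.0063)·(2.9e-4)³) = 4.6e6
Q = 4.6e6 > K = 4.9e5, so the reverse reaction proceeds.

in the reverse direction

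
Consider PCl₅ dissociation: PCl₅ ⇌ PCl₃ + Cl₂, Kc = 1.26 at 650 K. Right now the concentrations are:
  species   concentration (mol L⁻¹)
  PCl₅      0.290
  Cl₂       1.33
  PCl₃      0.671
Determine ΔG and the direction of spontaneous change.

ΔG = 4.83 kJ/mol; the forward reaction is non-spontaneous

Qc = [PCl₃]·[Cl₂] / [PCl₅] = (0.671)·(1.33) / (0.290) = 3.08
ΔG = RT ln(Qc/Kc) = (8.314 J mol⁻¹ K⁻¹)(650 K) × ln(3.08/1.26)
   = (5.404 kJ/mol)(0.8938) = 4.83 kJ/mol
ΔG > 0, so the forward reaction is non-spontaneous (proceeds in reverse).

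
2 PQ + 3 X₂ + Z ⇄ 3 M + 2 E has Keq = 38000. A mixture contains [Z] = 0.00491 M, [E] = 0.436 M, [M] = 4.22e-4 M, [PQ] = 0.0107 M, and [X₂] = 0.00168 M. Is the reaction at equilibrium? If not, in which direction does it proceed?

toward products

Q = [M]³·[E]² / ([PQ]²·[X₂]³·[Z]) = (4.22e-4)³·(0.436)² / ((0.0107)²·(0.00168)³·(0.00491)) = 5360
Q = 5360 < Keq = 38000, so the forward reaction proceeds.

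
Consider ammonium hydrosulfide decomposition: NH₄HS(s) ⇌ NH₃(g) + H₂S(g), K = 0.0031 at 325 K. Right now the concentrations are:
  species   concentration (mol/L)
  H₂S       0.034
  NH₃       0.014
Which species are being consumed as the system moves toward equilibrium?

NH₄HS (reactants)

(NH₄HS is a pure solid — omitted from Q.)
Q = [NH₃]·[H₂S] = (0.014)·(0.034) = 4.8×10⁻⁴
Q = 4.8×10⁻⁴ < K = 0.0031: net forward reaction.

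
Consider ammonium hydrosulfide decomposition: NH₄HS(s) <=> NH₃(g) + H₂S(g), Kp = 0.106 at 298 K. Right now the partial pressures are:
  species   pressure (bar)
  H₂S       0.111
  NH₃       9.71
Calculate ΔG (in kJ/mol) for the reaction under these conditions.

(NH₄HS is a pure solid — omitted from Qp.)
Qp = P(NH₃)·P(H₂S) = (9.71)·(0.111) = 1.08
ΔG = RT ln(Qp/Kp) = (8.314 J mol⁻¹ K⁻¹)(298 K) × ln(1.08/0.106)
   = (2.478 kJ/mol)(2.321) = 5.75 kJ/mol
ΔG > 0, so the forward reaction is non-spontaneous (proceeds in reverse).

ΔG = 5.75 kJ/mol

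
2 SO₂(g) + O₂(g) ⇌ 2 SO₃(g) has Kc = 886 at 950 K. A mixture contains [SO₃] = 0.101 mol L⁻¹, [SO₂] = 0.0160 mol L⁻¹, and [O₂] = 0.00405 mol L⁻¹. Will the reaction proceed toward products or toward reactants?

Qc = [SO₃]² / ([SO₂]²·[O₂]) = (0.101)² / ((0.0160)²·(0.00405)) = 9840
Qc = 9840 > Kc = 886, so the reverse reaction proceeds.

in the reverse direction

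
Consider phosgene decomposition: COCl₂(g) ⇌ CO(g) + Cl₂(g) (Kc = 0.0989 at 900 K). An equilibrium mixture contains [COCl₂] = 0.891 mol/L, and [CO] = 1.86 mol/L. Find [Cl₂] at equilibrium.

[Cl₂] = 0.0474 mol/L

At equilibrium, Kc = [CO]·[Cl₂] / [COCl₂] = 0.0989.
(1.86)·([Cl₂]) / (0.891) = 0.0989
[Cl₂] = 0.0474 mol/L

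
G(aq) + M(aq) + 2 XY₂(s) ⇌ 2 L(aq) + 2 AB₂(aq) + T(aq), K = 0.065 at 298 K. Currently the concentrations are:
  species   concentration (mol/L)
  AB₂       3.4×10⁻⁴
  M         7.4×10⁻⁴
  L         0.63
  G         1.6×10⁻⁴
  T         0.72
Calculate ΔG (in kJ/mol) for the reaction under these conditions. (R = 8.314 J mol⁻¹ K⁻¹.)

ΔG = 3.61 kJ/mol

(XY₂ is a pure solid — omitted from Q.)
Q = [L]²·[AB₂]²·[T] / ([G]·[M]) = (0.63)²·(3.4×10⁻⁴)²·(0.72) / ((1.6×10⁻⁴)·(7.4×10⁻⁴)) = 0.279
ΔG = RT ln(Q/K) = (8.314 J mol⁻¹ K⁻¹)(298 K) × ln(0.279/0.065)
   = (2.478 kJ/mol)(1.457) = 3.61 kJ/mol
ΔG > 0, so the forward reaction is non-spontaneous (proceeds in reverse).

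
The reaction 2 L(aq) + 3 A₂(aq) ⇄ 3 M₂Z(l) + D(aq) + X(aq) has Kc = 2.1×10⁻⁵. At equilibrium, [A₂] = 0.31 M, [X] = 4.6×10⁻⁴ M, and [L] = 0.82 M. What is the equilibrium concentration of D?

(M₂Z is a pure liquid — omitted from Kc.)
At equilibrium, Kc = [D]·[X] / ([L]²·[A₂]³) = 2.1×10⁻⁵.
([D])·(4.6×10⁻⁴) / ((0.82)²·(0.31)³) = 2.1×10⁻⁵
[D] = 9.14×10⁻⁴ = 9.1×10⁻⁴ M

[D] = 9.1×10⁻⁴ M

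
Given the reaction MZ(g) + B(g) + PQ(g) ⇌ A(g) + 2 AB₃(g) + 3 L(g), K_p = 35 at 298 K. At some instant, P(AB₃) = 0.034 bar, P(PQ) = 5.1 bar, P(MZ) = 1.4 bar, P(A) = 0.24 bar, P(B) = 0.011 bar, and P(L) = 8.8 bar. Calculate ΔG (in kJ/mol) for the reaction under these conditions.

Q_p = P(A)·P(AB₃)²·P(L)³ / (P(MZ)·P(B)·P(PQ)) = (0.24)·(0.034)²·(8.8)³ / ((1.4)·(0.011)·(5.1)) = 2.41
ΔG = RT ln(Q_p/K_p) = (8.314 J mol⁻¹ K⁻¹)(298 K) × ln(2.41/35)
   = (2.478 kJ/mol)(-2.676) = -6.63 kJ/mol
ΔG < 0, so the forward reaction is spontaneous (proceeds forward).

ΔG = -6.63 kJ/mol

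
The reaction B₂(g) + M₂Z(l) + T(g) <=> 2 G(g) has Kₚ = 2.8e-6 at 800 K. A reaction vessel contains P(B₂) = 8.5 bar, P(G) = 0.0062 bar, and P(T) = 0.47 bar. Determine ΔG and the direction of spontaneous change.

ΔG = 8.21 kJ/mol; the forward reaction is non-spontaneous

(M₂Z is a pure liquid — omitted from Qₚ.)
Qₚ = P(G)² / (P(B₂)·P(T)) = (0.0062)² / ((8.5)·(0.47)) = 9.62e-6
ΔG = RT ln(Qₚ/Kₚ) = (8.314 J mol⁻¹ K⁻¹)(800 K) × ln(9.62e-6/2.8e-6)
   = (6.651 kJ/mol)(1.234) = 8.21 kJ/mol
ΔG > 0, so the forward reaction is non-spontaneous (proceeds in reverse).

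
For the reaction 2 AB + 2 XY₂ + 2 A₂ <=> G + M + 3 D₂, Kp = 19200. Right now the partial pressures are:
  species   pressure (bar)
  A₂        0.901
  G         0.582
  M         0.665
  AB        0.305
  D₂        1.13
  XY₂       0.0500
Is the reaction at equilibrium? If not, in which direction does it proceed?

forward (toward products)

Qp = P(G)·P(M)·P(D₂)³ / (P(AB)²·P(XY₂)²·P(A₂)²) = (0.582)·(0.665)·(1.13)³ / ((0.305)²·(0.0500)²·(0.901)²) = 2960
Qp = 2960 < Kp = 19200, so the forward reaction proceeds.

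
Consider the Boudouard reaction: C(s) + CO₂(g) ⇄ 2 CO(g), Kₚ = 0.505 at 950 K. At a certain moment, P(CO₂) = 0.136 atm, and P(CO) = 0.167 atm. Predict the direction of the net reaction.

toward products

(C is a pure solid — omitted from Qₚ.)
Qₚ = P(CO)² / P(CO₂) = (0.167)² / (0.136) = 0.205
Qₚ = 0.205 < Kₚ = 0.505, so the forward reaction proceeds.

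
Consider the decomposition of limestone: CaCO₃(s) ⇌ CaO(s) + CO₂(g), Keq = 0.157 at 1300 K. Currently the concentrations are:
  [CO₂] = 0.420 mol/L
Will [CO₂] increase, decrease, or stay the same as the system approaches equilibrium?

(CaCO₃, CaO are pure solids — omitted from Q.)
Q = [CO₂] = 0.420
Q = 0.420 > Keq = 0.157: net reverse reaction.
CO₂ is a product, so it decreases.

decrease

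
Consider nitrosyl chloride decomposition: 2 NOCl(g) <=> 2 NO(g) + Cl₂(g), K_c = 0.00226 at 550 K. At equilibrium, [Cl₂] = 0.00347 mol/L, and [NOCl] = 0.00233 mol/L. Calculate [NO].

At equilibrium, K_c = [NO]²·[Cl₂] / [NOCl]² = 0.00226.
([NO])²·(0.00347) / (0.00233)² = 0.00226
[NO]² = 3.54×10⁻⁶ ⇒ [NO] = 0.00188 mol/L

[NO] = 0.00188 mol/L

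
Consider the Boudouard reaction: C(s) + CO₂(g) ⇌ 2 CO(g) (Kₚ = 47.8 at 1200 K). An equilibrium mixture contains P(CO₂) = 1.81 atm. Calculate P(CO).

(C is a pure solid — omitted from Kₚ.)
At equilibrium, Kₚ = P(CO)² / P(CO₂) = 47.8.
(P(CO))² / (1.81) = 47.8
P(CO)² = 86.5 ⇒ P(CO) = 9.30 atm

P(CO) = 9.30 atm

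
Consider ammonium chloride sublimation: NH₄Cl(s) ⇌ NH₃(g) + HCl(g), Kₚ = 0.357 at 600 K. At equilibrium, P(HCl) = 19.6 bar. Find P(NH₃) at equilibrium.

(NH₄Cl is a pure solid — omitted from Kₚ.)
At equilibrium, Kₚ = P(NH₃)·P(HCl) = 0.357.
(P(NH₃))·(19.6) = 0.357
P(NH₃) = 0.0182 bar

P(NH₃) = 0.0182 bar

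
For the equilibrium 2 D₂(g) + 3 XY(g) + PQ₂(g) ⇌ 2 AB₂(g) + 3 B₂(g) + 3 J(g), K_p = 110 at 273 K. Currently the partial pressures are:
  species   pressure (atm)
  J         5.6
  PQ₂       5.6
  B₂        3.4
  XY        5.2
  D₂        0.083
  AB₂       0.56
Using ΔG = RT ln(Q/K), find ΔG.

Q_p = P(AB₂)²·P(B₂)³·P(J)³ / (P(D₂)²·P(XY)³·P(PQ₂)) = (0.56)²·(3.4)³·(5.6)³ / ((0.083)²·(5.2)³·(5.6)) = 399
ΔG = RT ln(Q_p/K_p) = (8.314 J mol⁻¹ K⁻¹)(273 K) × ln(399/110)
   = (2.270 kJ/mol)(1.288) = 2.92 kJ/mol
ΔG > 0, so the forward reaction is non-spontaneous (proceeds in reverse).

ΔG = 2.92 kJ/mol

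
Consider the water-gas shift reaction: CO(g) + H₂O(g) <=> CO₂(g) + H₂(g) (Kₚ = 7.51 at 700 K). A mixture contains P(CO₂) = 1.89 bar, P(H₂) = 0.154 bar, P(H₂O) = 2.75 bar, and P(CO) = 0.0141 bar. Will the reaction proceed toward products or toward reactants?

Qₚ = P(CO₂)·P(H₂) / (P(CO)·P(H₂O)) = (1.89)·(0.154) / ((0.0141)·(2.75)) = 7.51
Qₚ = 7.51 = Kₚ, so the system is already at equilibrium.

at equilibrium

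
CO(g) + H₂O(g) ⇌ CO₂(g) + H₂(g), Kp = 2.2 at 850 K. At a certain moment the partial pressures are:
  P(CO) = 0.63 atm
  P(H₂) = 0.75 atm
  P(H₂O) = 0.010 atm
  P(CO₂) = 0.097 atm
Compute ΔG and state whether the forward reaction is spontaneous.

ΔG = 11.7 kJ/mol; the forward reaction is non-spontaneous

Qp = P(CO₂)·P(H₂) / (P(CO)·P(H₂O)) = (0.097)·(0.75) / ((0.63)·(0.010)) = 11.5
ΔG = RT ln(Qp/Kp) = (8.314 J mol⁻¹ K⁻¹)(850 K) × ln(11.5/2.2)
   = (7.067 kJ/mol)(1.654) = 11.7 kJ/mol
ΔG > 0, so the forward reaction is non-spontaneous (proceeds in reverse).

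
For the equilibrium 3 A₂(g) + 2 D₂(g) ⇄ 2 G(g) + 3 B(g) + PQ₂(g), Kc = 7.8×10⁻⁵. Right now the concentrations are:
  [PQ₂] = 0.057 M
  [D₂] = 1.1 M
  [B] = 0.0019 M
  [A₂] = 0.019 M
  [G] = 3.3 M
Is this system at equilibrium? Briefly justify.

Qc = [G]²·[B]³·[PQ₂] / ([A₂]³·[D₂]²) = (3.3)²·(0.0019)³·(0.057) / ((0.019)³·(1.1)²) = 5.1×10⁻⁴
Qc = 5.1×10⁻⁴ > Kc = 7.8×10⁻⁵: net reverse reaction.

no; Q > K, reaction proceeds in reverse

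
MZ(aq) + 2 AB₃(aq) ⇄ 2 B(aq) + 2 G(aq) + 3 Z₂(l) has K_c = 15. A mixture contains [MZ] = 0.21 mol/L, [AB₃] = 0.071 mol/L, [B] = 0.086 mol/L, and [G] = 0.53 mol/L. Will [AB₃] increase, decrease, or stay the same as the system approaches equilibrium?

(Z₂ is a pure liquid — omitted from Q_c.)
Q_c = [B]²·[G]² / ([MZ]·[AB₃]²) = (0.086)²·(0.53)² / ((0.21)·(0.071)²) = 2.0
Q_c = 2.0 < K_c = 15: net forward reaction.
AB₃ is a reactant, so it decreases.

decrease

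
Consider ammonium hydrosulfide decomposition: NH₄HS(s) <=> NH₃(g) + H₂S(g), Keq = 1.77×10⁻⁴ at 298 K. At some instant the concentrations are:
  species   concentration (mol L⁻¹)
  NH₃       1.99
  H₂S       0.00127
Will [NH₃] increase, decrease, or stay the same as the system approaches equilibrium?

decrease

(NH₄HS is a pure solid — omitted from Q.)
Q = [NH₃]·[H₂S] = (1.99)·(0.00127) = 0.00253
Q = 0.00253 > Keq = 1.77×10⁻⁴: net reverse reaction.
NH₃ is a product, so it decreases.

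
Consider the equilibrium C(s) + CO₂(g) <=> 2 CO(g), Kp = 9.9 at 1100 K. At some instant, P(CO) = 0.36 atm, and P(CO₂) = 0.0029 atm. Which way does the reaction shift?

(C is a pure solid — omitted from Qp.)
Qp = P(CO)² / P(CO₂) = (0.36)² / (0.0029) = 45
Qp = 45 > Kp = 9.9, so the reverse reaction proceeds.

reverse (toward reactants)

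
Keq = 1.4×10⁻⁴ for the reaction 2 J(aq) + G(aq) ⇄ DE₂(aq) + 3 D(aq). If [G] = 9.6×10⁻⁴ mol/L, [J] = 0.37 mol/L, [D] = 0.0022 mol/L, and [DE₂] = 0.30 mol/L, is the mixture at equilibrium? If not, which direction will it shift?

no; Q < K, reaction proceeds forward

Q = [DE₂]·[D]³ / ([J]²·[G]) = (0.30)·(0.0022)³ / ((0.37)²·(9.6×10⁻⁴)) = 2.4×10⁻⁵
Q = 2.4×10⁻⁵ < Keq = 1.4×10⁻⁴: net forward reaction.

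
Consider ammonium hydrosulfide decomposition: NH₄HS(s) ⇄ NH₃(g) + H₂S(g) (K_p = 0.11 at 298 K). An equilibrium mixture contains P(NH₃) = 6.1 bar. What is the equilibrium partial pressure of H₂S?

P(H₂S) = 0.018 bar

(NH₄HS is a pure solid — omitted from K_p.)
At equilibrium, K_p = P(NH₃)·P(H₂S) = 0.11.
(6.1)·(P(H₂S)) = 0.11
P(H₂S) = 0.0180 = 0.018 bar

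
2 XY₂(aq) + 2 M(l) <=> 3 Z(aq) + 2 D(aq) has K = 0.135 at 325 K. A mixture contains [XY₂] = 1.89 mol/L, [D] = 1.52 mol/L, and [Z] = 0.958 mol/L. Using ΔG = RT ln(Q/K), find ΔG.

(M is a pure liquid — omitted from Q.)
Q = [Z]³·[D]² / [XY₂]² = (0.958)³·(1.52)² / (1.89)² = 0.569
ΔG = RT ln(Q/K) = (8.314 J mol⁻¹ K⁻¹)(325 K) × ln(0.569/0.135)
   = (2.702 kJ/mol)(1.439) = 3.89 kJ/mol
ΔG > 0, so the forward reaction is non-spontaneous (proceeds in reverse).

ΔG = 3.89 kJ/mol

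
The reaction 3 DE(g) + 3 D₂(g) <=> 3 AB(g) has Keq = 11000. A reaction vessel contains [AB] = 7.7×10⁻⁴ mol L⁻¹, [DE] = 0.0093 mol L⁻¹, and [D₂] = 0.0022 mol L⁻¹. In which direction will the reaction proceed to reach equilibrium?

Q = [AB]³ / ([DE]³·[D₂]³) = (7.7×10⁻⁴)³ / ((0.0093)³·(0.0022)³) = 53000
Q = 53000 > Keq = 11000, so the reverse reaction proceeds.

reverse (toward reactants)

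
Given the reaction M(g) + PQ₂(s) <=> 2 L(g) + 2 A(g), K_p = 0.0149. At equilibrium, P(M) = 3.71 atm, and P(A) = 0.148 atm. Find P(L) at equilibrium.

P(L) = 1.59 atm

(PQ₂ is a pure solid — omitted from K_p.)
At equilibrium, K_p = P(L)²·P(A)² / P(M) = 0.0149.
(P(L))²·(0.148)² / (3.71) = 0.0149
P(L)² = 2.52 ⇒ P(L) = 1.59 atm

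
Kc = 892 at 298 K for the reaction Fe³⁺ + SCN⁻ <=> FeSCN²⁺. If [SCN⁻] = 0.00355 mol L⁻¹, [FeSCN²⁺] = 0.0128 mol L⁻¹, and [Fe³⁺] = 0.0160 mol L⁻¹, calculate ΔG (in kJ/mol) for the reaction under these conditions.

ΔG = -3.41 kJ/mol

Qc = [FeSCN²⁺] / ([Fe³⁺]·[SCN⁻]) = (0.0128) / ((0.0160)·(0.00355)) = 225
ΔG = RT ln(Qc/Kc) = (8.314 J mol⁻¹ K⁻¹)(298 K) × ln(225/892)
   = (2.478 kJ/mol)(-1.377) = -3.41 kJ/mol
ΔG < 0, so the forward reaction is spontaneous (proceeds forward).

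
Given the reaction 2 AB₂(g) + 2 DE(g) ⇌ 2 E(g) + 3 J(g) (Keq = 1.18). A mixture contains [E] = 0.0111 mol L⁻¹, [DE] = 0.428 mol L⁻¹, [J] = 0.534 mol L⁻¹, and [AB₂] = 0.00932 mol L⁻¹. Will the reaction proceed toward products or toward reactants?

Q = [E]²·[J]³ / ([AB₂]²·[DE]²) = (0.0111)²·(0.534)³ / ((0.00932)²·(0.428)²) = 1.18
Q = 1.18 = Keq, so the system is already at equilibrium.

at equilibrium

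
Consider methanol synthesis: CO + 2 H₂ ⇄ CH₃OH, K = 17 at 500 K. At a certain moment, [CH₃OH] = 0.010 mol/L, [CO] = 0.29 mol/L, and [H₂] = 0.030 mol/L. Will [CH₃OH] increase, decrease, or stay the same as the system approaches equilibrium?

Q = [CH₃OH] / ([CO]·[H₂]²) = (0.010) / ((0.29)·(0.030)²) = 38
Q = 38 > K = 17: net reverse reaction.
CH₃OH is a product, so it decreases.

decrease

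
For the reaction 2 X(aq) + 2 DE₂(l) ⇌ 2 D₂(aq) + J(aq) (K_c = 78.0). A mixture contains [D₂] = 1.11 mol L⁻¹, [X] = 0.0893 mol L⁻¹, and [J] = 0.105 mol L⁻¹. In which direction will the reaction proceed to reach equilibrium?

(DE₂ is a pure liquid — omitted from Q_c.)
Q_c = [D₂]²·[J] / [X]² = (1.11)²·(0.105) / (0.0893)² = 16.2
Q_c = 16.2 < K_c = 78.0, so the forward reaction proceeds.

forward (toward products)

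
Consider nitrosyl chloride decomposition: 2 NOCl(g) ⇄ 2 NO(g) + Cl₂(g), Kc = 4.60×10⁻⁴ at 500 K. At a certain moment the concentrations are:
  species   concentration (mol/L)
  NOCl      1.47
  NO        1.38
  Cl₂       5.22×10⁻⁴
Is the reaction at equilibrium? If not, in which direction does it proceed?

at equilibrium

Qc = [NO]²·[Cl₂] / [NOCl]² = (1.38)²·(5.22×10⁻⁴) / (1.47)² = 4.60×10⁻⁴
Qc = 4.60×10⁻⁴ = Kc, so the system is already at equilibrium.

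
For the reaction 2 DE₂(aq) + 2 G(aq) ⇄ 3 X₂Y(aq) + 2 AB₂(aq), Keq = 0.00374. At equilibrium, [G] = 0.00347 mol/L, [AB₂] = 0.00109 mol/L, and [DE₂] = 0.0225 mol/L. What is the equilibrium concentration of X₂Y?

At equilibrium, Keq = [X₂Y]³·[AB₂]² / ([DE₂]²·[G]²) = 0.00374.
([X₂Y])³·(0.00109)² / ((0.0225)²·(0.00347)²) = 0.00374
[X₂Y]³ = 1.92e-5 ⇒ [X₂Y] = 0.0268 mol/L

[X₂Y] = 0.0268 mol/L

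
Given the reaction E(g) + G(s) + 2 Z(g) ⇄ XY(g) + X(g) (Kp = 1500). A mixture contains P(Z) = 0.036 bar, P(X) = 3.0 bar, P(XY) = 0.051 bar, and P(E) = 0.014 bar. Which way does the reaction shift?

reverse (toward reactants)

(G is a pure solid — omitted from Qp.)
Qp = P(XY)·P(X) / (P(E)·P(Z)²) = (0.051)·(3.0) / ((0.014)·(0.036)²) = 8400
Qp = 8400 > Kp = 1500, so the reverse reaction proceeds.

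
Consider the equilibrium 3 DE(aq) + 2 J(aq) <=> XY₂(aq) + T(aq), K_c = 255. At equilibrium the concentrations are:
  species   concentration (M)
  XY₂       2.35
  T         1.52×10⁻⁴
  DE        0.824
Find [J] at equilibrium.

At equilibrium, K_c = [XY₂]·[T] / ([DE]³·[J]²) = 255.
(2.35)·(1.52×10⁻⁴) / ((0.824)³·([J])²) = 255
[J]² = 2.50×10⁻⁶ ⇒ [J] = 0.00158 M

[J] = 0.00158 M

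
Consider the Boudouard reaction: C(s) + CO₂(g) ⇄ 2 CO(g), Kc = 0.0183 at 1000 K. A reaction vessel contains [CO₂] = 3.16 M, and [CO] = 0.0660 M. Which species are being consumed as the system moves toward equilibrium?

C, CO₂ (reactants)

(C is a pure solid — omitted from Qc.)
Qc = [CO]² / [CO₂] = (0.0660)² / (3.16) = 0.00138
Qc = 0.00138 < Kc = 0.0183: net forward reaction.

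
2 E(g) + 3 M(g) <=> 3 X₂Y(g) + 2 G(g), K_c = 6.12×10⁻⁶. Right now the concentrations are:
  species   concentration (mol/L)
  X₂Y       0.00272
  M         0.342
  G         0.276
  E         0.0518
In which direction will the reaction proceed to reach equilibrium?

Q_c = [X₂Y]³·[G]² / ([E]²·[M]³) = (0.00272)³·(0.276)² / ((0.0518)²·(0.342)³) = 1.43×10⁻⁵
Q_c = 1.43×10⁻⁵ > K_c = 6.12×10⁻⁶, so the reverse reaction proceeds.

toward reactants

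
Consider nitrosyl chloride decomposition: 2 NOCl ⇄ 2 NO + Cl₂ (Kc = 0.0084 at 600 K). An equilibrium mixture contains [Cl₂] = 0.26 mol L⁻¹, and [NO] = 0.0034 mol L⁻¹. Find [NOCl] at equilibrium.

[NOCl] = 0.019 mol L⁻¹

At equilibrium, Kc = [NO]²·[Cl₂] / [NOCl]² = 0.0084.
(0.0034)²·(0.26) / ([NOCl])² = 0.0084
[NOCl]² = 3.58e-4 ⇒ [NOCl] = 0.019 mol L⁻¹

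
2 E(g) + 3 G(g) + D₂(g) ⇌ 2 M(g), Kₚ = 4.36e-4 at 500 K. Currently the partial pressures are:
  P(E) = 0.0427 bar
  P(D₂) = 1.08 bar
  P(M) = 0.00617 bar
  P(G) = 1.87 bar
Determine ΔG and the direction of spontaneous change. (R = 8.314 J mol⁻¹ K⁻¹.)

Qₚ = P(M)² / (P(E)²·P(G)³·P(D₂)) = (0.00617)² / ((0.0427)²·(1.87)³·(1.08)) = 0.00296
ΔG = RT ln(Qₚ/Kₚ) = (8.314 J mol⁻¹ K⁻¹)(500 K) × ln(0.00296/4.36e-4)
   = (4.157 kJ/mol)(1.915) = 7.96 kJ/mol
ΔG > 0, so the forward reaction is non-spontaneous (proceeds in reverse).

ΔG = 7.96 kJ/mol; the forward reaction is non-spontaneous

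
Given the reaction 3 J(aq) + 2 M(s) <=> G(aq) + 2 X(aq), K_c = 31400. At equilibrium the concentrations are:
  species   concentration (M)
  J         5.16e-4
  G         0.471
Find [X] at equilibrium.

[X] = 0.00303 M

(M is a pure solid — omitted from K_c.)
At equilibrium, K_c = [G]·[X]² / [J]³ = 31400.
(0.471)·([X])² / (5.16e-4)³ = 31400
[X]² = 9.16e-6 ⇒ [X] = 0.00303 M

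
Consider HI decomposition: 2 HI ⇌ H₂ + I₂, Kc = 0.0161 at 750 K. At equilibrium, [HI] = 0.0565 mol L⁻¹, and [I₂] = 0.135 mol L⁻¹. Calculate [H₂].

At equilibrium, Kc = [H₂]·[I₂] / [HI]² = 0.0161.
([H₂])·(0.135) / (0.0565)² = 0.0161
[H₂] = 3.81×10⁻⁴ mol L⁻¹

[H₂] = 3.81×10⁻⁴ mol L⁻¹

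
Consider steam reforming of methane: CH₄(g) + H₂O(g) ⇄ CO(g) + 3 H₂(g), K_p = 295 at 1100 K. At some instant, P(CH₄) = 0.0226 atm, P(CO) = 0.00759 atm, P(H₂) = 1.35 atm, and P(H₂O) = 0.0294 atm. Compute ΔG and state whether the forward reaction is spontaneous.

ΔG = -21.5 kJ/mol; the forward reaction is spontaneous

Q_p = P(CO)·P(H₂)³ / (P(CH₄)·P(H₂O)) = (0.00759)·(1.35)³ / ((0.0226)·(0.0294)) = 28.1
ΔG = RT ln(Q_p/K_p) = (8.314 J mol⁻¹ K⁻¹)(1100 K) × ln(28.1/295)
   = (9.145 kJ/mol)(-2.351) = -21.5 kJ/mol
ΔG < 0, so the forward reaction is spontaneous (proceeds forward).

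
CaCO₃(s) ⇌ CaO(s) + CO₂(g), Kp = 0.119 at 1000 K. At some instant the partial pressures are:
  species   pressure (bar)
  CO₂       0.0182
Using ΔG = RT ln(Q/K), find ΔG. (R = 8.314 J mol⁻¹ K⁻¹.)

(CaCO₃, CaO are pure solids — omitted from Qp.)
Qp = P(CO₂) = 0.0182
ΔG = RT ln(Qp/Kp) = (8.314 J mol⁻¹ K⁻¹)(1000 K) × ln(0.0182/0.119)
   = (8.314 kJ/mol)(-1.878) = -15.6 kJ/mol
ΔG < 0, so the forward reaction is spontaneous (proceeds forward).

ΔG = -15.6 kJ/mol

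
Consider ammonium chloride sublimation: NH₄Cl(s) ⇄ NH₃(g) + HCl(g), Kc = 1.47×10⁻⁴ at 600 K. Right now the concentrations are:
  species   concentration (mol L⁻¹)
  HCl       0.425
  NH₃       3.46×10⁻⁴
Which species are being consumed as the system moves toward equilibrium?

(NH₄Cl is a pure solid — omitted from Qc.)
Qc = [NH₃]·[HCl] = (3.46×10⁻⁴)·(0.425) = 1.47×10⁻⁴
Qc = 1.47×10⁻⁴ = Kc; the system is at equilibrium.

none (at equilibrium)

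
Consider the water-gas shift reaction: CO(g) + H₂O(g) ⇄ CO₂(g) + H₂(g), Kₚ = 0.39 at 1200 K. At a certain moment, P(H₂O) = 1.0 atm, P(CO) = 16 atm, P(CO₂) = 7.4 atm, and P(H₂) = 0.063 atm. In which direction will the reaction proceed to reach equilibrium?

Qₚ = P(CO₂)·P(H₂) / (P(CO)·P(H₂O)) = (7.4)·(0.063) / ((16)·(1.0)) = 0.029
Qₚ = 0.029 < Kₚ = 0.39, so the forward reaction proceeds.

toward products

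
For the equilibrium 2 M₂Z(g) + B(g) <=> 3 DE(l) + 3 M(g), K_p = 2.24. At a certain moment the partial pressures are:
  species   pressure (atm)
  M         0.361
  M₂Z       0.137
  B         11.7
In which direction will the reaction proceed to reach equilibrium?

forward (toward products)

(DE is a pure liquid — omitted from Q_p.)
Q_p = P(M)³ / (P(M₂Z)²·P(B)) = (0.361)³ / ((0.137)²·(11.7)) = 0.214
Q_p = 0.214 < K_p = 2.24, so the forward reaction proceeds.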